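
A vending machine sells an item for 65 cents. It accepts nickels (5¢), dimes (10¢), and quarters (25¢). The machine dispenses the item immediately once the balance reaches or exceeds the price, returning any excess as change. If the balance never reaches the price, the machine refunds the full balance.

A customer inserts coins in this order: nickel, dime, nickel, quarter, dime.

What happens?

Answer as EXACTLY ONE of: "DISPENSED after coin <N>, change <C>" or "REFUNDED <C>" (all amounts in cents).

Price: 65¢
Coin 1 (nickel, 5¢): balance = 5¢
Coin 2 (dime, 10¢): balance = 15¢
Coin 3 (nickel, 5¢): balance = 20¢
Coin 4 (quarter, 25¢): balance = 45¢
Coin 5 (dime, 10¢): balance = 55¢
All coins inserted, balance 55¢ < price 65¢ → REFUND 55¢

Answer: REFUNDED 55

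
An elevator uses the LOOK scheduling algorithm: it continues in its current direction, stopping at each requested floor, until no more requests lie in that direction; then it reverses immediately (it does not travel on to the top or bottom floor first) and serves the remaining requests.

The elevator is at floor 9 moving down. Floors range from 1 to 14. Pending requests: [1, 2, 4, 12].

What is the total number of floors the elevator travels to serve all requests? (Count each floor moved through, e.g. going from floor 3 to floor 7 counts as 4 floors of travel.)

Start at floor 9 moving down, LOOK stop order: [4, 2, 1, 12]
  9 → 4: |4-9| = 5, total = 5
  4 → 2: |2-4| = 2, total = 7
  2 → 1: |1-2| = 1, total = 8
  1 → 12: |12-1| = 11, total = 19

Answer: 19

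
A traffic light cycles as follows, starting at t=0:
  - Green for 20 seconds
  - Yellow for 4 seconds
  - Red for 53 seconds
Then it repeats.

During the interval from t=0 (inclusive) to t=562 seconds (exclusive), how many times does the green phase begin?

Answer: 8

Derivation:
Cycle = 20+4+53 = 77s
green phase starts at t = k*77 + 0 for k=0,1,2,...
Need k*77+0 < 562 → k < 7.299
k ∈ {0, ..., 7} → 8 starts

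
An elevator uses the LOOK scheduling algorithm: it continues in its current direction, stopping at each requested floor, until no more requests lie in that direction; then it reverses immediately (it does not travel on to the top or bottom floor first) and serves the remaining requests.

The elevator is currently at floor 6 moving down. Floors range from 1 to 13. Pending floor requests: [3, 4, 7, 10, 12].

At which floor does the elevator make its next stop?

Current floor: 6, direction: down
Requests above: [7, 10, 12]
Requests below: [3, 4]
Moving down and requests lie below → nearest below is max([3, 4]) = 4

Answer: 4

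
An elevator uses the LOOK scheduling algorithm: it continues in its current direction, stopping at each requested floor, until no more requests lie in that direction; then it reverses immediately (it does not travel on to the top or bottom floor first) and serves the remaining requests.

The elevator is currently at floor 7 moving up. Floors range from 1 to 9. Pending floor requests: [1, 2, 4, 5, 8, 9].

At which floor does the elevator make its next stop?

Answer: 8

Derivation:
Current floor: 7, direction: up
Requests above: [8, 9]
Requests below: [1, 2, 4, 5]
Moving up and requests lie above → nearest above is min([8, 9]) = 8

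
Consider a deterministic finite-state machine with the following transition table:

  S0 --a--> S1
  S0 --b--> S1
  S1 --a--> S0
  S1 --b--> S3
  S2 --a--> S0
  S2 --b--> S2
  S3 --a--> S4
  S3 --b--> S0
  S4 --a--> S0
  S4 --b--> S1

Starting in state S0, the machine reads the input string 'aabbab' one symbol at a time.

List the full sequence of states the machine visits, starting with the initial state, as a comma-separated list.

Answer: S0, S1, S0, S1, S3, S4, S1

Derivation:
Start: S0
  read 'a': S0 --a--> S1
  read 'a': S1 --a--> S0
  read 'b': S0 --b--> S1
  read 'b': S1 --b--> S3
  read 'a': S3 --a--> S4
  read 'b': S4 --b--> S1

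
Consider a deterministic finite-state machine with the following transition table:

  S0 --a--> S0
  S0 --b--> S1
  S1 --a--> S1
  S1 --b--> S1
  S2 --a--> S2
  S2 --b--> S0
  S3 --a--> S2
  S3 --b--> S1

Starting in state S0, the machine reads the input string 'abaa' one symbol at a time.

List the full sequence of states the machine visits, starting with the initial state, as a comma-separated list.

Start: S0
  read 'a': S0 --a--> S0
  read 'b': S0 --b--> S1
  read 'a': S1 --a--> S1
  read 'a': S1 --a--> S1

Answer: S0, S0, S1, S1, S1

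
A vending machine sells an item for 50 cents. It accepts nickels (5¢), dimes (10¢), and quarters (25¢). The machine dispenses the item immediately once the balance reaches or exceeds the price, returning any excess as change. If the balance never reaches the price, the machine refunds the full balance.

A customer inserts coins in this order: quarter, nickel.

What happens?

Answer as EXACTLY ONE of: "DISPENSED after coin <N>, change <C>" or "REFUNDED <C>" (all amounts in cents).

Answer: REFUNDED 30

Derivation:
Price: 50¢
Coin 1 (quarter, 25¢): balance = 25¢
Coin 2 (nickel, 5¢): balance = 30¢
All coins inserted, balance 30¢ < price 50¢ → REFUND 30¢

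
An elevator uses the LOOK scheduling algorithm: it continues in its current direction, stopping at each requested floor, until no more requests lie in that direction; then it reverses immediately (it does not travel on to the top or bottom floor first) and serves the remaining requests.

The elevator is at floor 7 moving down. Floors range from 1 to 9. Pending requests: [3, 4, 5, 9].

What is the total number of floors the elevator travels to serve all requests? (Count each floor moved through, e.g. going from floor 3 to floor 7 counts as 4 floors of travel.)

Start at floor 7 moving down, LOOK stop order: [5, 4, 3, 9]
  7 → 5: |5-7| = 2, total = 2
  5 → 4: |4-5| = 1, total = 3
  4 → 3: |3-4| = 1, total = 4
  3 → 9: |9-3| = 6, total = 10

Answer: 10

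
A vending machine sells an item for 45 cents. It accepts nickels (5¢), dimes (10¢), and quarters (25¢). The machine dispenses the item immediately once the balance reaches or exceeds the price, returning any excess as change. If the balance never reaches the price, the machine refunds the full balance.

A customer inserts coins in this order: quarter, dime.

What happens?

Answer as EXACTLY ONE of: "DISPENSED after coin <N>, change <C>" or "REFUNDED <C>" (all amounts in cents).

Price: 45¢
Coin 1 (quarter, 25¢): balance = 25¢
Coin 2 (dime, 10¢): balance = 35¢
All coins inserted, balance 35¢ < price 45¢ → REFUND 35¢

Answer: REFUNDED 35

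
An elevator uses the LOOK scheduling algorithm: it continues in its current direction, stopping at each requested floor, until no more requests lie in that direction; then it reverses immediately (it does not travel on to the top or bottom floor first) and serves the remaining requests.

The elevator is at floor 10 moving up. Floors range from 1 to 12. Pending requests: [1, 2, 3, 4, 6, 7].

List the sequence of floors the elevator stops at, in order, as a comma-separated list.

Answer: 7, 6, 4, 3, 2, 1

Derivation:
Current: 10, moving UP
Serve above first (ascending): []
Then reverse, serve below (descending): [7, 6, 4, 3, 2, 1]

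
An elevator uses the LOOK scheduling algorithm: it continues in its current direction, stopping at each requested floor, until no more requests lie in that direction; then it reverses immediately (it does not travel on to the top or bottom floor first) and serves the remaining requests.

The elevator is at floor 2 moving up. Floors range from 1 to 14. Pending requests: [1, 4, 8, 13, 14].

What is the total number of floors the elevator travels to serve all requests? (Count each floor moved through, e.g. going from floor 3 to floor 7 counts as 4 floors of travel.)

Answer: 25

Derivation:
Start at floor 2 moving up, LOOK stop order: [4, 8, 13, 14, 1]
  2 → 4: |4-2| = 2, total = 2
  4 → 8: |8-4| = 4, total = 6
  8 → 13: |13-8| = 5, total = 11
  13 → 14: |14-13| = 1, total = 12
  14 → 1: |1-14| = 13, total = 25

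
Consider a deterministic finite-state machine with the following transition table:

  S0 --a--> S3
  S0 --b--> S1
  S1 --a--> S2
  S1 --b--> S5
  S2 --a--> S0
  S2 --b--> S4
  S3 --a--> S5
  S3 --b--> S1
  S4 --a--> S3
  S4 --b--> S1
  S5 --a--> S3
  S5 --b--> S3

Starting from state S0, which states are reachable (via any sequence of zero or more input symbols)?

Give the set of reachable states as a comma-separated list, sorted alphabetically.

Answer: S0, S1, S2, S3, S4, S5

Derivation:
BFS from S0:
  visit S0: S0--a-->S3 (new), S0--b-->S1 (new)
  visit S3: S3--a-->S5 (new), S3--b-->S1 (seen)
  visit S1: S1--a-->S2 (new), S1--b-->S5 (seen)
  visit S5: S5--a-->S3 (seen), S5--b-->S3 (seen)
  visit S2: S2--a-->S0 (seen), S2--b-->S4 (new)
  visit S4: S4--a-->S3 (seen), S4--b-->S1 (seen)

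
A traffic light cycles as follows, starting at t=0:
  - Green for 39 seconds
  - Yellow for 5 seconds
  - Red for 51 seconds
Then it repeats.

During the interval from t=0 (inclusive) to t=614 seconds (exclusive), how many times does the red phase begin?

Cycle = 39+5+51 = 95s
red phase starts at t = k*95 + 44 for k=0,1,2,...
Need k*95+44 < 614 → k < 6.000
k ∈ {0, ..., 5} → 6 starts

Answer: 6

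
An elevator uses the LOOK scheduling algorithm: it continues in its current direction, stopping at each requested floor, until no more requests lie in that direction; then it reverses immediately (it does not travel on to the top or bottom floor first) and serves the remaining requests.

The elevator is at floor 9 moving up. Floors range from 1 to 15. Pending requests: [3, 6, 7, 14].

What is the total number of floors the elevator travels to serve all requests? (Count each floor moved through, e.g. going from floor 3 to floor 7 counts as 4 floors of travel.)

Answer: 16

Derivation:
Start at floor 9 moving up, LOOK stop order: [14, 7, 6, 3]
  9 → 14: |14-9| = 5, total = 5
  14 → 7: |7-14| = 7, total = 12
  7 → 6: |6-7| = 1, total = 13
  6 → 3: |3-6| = 3, total = 16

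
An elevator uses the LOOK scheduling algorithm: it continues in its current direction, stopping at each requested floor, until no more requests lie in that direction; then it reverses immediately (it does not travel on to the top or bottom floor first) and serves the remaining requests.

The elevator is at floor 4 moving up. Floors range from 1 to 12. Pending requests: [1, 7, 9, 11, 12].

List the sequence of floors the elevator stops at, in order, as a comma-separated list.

Current: 4, moving UP
Serve above first (ascending): [7, 9, 11, 12]
Then reverse, serve below (descending): [1]

Answer: 7, 9, 11, 12, 1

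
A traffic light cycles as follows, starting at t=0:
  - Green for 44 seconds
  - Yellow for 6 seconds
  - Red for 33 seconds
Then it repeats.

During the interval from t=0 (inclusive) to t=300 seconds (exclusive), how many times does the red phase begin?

Answer: 4

Derivation:
Cycle = 44+6+33 = 83s
red phase starts at t = k*83 + 50 for k=0,1,2,...
Need k*83+50 < 300 → k < 3.012
k ∈ {0, ..., 3} → 4 starts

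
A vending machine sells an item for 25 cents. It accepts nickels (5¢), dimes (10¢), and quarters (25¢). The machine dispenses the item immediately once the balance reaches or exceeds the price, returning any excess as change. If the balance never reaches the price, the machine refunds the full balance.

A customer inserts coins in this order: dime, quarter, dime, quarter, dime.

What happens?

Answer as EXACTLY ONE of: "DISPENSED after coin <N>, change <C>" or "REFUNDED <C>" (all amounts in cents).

Price: 25¢
Coin 1 (dime, 10¢): balance = 10¢
Coin 2 (quarter, 25¢): balance = 35¢
  → balance >= price → DISPENSE, change = 35 - 25 = 10¢

Answer: DISPENSED after coin 2, change 10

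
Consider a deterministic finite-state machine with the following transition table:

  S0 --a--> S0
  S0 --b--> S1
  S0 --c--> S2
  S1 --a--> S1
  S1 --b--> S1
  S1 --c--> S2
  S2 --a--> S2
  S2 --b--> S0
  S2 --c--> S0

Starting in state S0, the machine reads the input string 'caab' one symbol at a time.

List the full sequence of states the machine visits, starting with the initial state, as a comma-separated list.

Start: S0
  read 'c': S0 --c--> S2
  read 'a': S2 --a--> S2
  read 'a': S2 --a--> S2
  read 'b': S2 --b--> S0

Answer: S0, S2, S2, S2, S0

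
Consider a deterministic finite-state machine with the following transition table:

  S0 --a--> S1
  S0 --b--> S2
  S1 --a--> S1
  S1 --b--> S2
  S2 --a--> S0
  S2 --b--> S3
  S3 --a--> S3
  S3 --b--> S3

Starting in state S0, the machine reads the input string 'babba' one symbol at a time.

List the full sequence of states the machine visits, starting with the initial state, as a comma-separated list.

Answer: S0, S2, S0, S2, S3, S3

Derivation:
Start: S0
  read 'b': S0 --b--> S2
  read 'a': S2 --a--> S0
  read 'b': S0 --b--> S2
  read 'b': S2 --b--> S3
  read 'a': S3 --a--> S3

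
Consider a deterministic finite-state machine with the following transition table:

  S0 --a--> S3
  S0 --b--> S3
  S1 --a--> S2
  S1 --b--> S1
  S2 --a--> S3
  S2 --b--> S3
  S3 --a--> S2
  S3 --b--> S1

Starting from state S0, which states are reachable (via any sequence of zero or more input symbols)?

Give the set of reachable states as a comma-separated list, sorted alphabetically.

Answer: S0, S1, S2, S3

Derivation:
BFS from S0:
  visit S0: S0--a-->S3 (new), S0--b-->S3 (seen)
  visit S3: S3--a-->S2 (new), S3--b-->S1 (new)
  visit S2: S2--a-->S3 (seen), S2--b-->S3 (seen)
  visit S1: S1--a-->S2 (seen), S1--b-->S1 (seen)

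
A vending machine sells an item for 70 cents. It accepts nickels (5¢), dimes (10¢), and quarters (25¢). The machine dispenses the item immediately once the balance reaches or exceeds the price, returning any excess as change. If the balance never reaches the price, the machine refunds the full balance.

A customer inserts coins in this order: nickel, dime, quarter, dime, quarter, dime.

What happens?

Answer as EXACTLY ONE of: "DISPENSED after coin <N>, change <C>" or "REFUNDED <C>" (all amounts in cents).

Price: 70¢
Coin 1 (nickel, 5¢): balance = 5¢
Coin 2 (dime, 10¢): balance = 15¢
Coin 3 (quarter, 25¢): balance = 40¢
Coin 4 (dime, 10¢): balance = 50¢
Coin 5 (quarter, 25¢): balance = 75¢
  → balance >= price → DISPENSE, change = 75 - 70 = 5¢

Answer: DISPENSED after coin 5, change 5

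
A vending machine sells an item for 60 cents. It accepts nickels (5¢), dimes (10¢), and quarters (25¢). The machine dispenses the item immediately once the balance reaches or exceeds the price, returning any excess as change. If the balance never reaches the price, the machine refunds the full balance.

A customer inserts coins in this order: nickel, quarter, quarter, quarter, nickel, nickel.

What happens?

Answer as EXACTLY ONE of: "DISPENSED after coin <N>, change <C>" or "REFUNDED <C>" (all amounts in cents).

Answer: DISPENSED after coin 4, change 20

Derivation:
Price: 60¢
Coin 1 (nickel, 5¢): balance = 5¢
Coin 2 (quarter, 25¢): balance = 30¢
Coin 3 (quarter, 25¢): balance = 55¢
Coin 4 (quarter, 25¢): balance = 80¢
  → balance >= price → DISPENSE, change = 80 - 60 = 20¢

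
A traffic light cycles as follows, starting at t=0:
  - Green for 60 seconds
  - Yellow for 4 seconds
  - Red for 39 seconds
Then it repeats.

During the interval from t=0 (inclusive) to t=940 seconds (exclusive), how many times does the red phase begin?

Answer: 9

Derivation:
Cycle = 60+4+39 = 103s
red phase starts at t = k*103 + 64 for k=0,1,2,...
Need k*103+64 < 940 → k < 8.505
k ∈ {0, ..., 8} → 9 starts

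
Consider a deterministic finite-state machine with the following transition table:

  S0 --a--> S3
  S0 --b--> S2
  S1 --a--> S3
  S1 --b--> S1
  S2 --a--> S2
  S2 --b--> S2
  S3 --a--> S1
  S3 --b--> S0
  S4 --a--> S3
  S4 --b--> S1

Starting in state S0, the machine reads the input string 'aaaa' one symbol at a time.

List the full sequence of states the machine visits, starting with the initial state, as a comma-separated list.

Answer: S0, S3, S1, S3, S1

Derivation:
Start: S0
  read 'a': S0 --a--> S3
  read 'a': S3 --a--> S1
  read 'a': S1 --a--> S3
  read 'a': S3 --a--> S1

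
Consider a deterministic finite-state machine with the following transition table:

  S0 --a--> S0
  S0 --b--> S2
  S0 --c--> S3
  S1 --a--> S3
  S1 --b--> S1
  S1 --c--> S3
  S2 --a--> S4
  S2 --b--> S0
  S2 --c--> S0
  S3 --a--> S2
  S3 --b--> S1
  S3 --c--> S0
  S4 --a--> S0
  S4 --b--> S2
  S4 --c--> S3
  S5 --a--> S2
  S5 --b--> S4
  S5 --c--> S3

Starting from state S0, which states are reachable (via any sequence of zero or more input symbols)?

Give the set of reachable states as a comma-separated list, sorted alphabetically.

BFS from S0:
  visit S0: S0--a-->S0 (seen), S0--b-->S2 (new), S0--c-->S3 (new)
  visit S2: S2--a-->S4 (new), S2--b-->S0 (seen), S2--c-->S0 (seen)
  visit S3: S3--a-->S2 (seen), S3--b-->S1 (new), S3--c-->S0 (seen)
  visit S4: S4--a-->S0 (seen), S4--b-->S2 (seen), S4--c-->S3 (seen)
  visit S1: S1--a-->S3 (seen), S1--b-->S1 (seen), S1--c-->S3 (seen)

Answer: S0, S1, S2, S3, S4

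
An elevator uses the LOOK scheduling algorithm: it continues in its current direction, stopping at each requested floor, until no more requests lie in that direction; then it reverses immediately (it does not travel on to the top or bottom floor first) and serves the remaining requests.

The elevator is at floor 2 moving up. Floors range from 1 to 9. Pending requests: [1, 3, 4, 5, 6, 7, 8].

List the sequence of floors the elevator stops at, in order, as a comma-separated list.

Answer: 3, 4, 5, 6, 7, 8, 1

Derivation:
Current: 2, moving UP
Serve above first (ascending): [3, 4, 5, 6, 7, 8]
Then reverse, serve below (descending): [1]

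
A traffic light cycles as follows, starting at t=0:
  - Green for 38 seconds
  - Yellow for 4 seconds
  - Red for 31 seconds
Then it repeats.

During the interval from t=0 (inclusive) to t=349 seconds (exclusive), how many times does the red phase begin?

Cycle = 38+4+31 = 73s
red phase starts at t = k*73 + 42 for k=0,1,2,...
Need k*73+42 < 349 → k < 4.205
k ∈ {0, ..., 4} → 5 starts

Answer: 5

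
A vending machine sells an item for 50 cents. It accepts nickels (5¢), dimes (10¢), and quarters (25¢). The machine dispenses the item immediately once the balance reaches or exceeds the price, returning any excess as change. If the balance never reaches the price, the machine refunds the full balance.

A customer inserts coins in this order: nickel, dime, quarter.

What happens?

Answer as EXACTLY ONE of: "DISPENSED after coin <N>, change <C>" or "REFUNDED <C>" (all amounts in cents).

Price: 50¢
Coin 1 (nickel, 5¢): balance = 5¢
Coin 2 (dime, 10¢): balance = 15¢
Coin 3 (quarter, 25¢): balance = 40¢
All coins inserted, balance 40¢ < price 50¢ → REFUND 40¢

Answer: REFUNDED 40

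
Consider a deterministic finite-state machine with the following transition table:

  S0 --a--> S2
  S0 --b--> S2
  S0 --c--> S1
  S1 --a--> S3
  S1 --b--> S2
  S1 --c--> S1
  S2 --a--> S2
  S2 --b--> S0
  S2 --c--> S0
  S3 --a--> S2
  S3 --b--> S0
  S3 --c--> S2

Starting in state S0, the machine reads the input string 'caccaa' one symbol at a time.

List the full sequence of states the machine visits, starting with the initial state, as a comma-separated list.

Answer: S0, S1, S3, S2, S0, S2, S2

Derivation:
Start: S0
  read 'c': S0 --c--> S1
  read 'a': S1 --a--> S3
  read 'c': S3 --c--> S2
  read 'c': S2 --c--> S0
  read 'a': S0 --a--> S2
  read 'a': S2 --a--> S2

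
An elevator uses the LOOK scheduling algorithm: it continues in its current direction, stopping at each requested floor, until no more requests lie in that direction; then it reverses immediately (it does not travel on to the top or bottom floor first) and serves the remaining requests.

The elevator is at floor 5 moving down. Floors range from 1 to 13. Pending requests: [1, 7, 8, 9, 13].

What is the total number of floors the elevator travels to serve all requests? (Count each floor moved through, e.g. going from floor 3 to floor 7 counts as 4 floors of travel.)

Start at floor 5 moving down, LOOK stop order: [1, 7, 8, 9, 13]
  5 → 1: |1-5| = 4, total = 4
  1 → 7: |7-1| = 6, total = 10
  7 → 8: |8-7| = 1, total = 11
  8 → 9: |9-8| = 1, total = 12
  9 → 13: |13-9| = 4, total = 16

Answer: 16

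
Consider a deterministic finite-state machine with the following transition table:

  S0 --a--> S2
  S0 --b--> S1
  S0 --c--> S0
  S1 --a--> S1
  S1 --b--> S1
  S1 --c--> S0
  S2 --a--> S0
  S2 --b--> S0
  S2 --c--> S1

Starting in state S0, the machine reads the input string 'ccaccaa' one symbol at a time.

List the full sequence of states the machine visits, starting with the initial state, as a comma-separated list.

Answer: S0, S0, S0, S2, S1, S0, S2, S0

Derivation:
Start: S0
  read 'c': S0 --c--> S0
  read 'c': S0 --c--> S0
  read 'a': S0 --a--> S2
  read 'c': S2 --c--> S1
  read 'c': S1 --c--> S0
  read 'a': S0 --a--> S2
  read 'a': S2 --a--> S0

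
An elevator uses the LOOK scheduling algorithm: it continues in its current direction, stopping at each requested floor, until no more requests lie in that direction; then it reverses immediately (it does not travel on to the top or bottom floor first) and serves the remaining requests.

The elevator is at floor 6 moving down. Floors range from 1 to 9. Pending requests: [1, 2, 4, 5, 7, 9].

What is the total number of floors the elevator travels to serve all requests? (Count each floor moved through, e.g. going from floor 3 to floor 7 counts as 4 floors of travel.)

Start at floor 6 moving down, LOOK stop order: [5, 4, 2, 1, 7, 9]
  6 → 5: |5-6| = 1, total = 1
  5 → 4: |4-5| = 1, total = 2
  4 → 2: |2-4| = 2, total = 4
  2 → 1: |1-2| = 1, total = 5
  1 → 7: |7-1| = 6, total = 11
  7 → 9: |9-7| = 2, total = 13

Answer: 13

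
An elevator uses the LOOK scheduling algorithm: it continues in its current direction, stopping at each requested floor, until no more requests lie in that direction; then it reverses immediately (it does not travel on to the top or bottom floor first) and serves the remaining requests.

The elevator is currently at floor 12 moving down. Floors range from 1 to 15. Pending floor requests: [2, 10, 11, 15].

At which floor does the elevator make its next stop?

Answer: 11

Derivation:
Current floor: 12, direction: down
Requests above: [15]
Requests below: [2, 10, 11]
Moving down and requests lie below → nearest below is max([2, 10, 11]) = 11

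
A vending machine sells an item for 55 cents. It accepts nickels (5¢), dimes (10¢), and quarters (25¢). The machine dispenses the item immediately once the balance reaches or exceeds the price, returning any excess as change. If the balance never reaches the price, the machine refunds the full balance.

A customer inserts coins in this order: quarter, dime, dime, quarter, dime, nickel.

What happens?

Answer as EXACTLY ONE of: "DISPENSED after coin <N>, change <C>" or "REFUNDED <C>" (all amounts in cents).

Price: 55¢
Coin 1 (quarter, 25¢): balance = 25¢
Coin 2 (dime, 10¢): balance = 35¢
Coin 3 (dime, 10¢): balance = 45¢
Coin 4 (quarter, 25¢): balance = 70¢
  → balance >= price → DISPENSE, change = 70 - 55 = 15¢

Answer: DISPENSED after coin 4, change 15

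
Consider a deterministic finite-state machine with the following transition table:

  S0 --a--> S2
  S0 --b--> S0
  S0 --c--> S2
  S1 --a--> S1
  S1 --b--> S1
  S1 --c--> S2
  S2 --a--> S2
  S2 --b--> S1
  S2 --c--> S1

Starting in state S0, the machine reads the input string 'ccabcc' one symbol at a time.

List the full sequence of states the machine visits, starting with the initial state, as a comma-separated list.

Answer: S0, S2, S1, S1, S1, S2, S1

Derivation:
Start: S0
  read 'c': S0 --c--> S2
  read 'c': S2 --c--> S1
  read 'a': S1 --a--> S1
  read 'b': S1 --b--> S1
  read 'c': S1 --c--> S2
  read 'c': S2 --c--> S1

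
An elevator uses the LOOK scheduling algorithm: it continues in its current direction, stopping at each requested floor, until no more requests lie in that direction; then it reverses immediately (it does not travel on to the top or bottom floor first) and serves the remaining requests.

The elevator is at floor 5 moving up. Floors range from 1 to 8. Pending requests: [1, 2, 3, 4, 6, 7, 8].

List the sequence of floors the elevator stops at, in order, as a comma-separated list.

Answer: 6, 7, 8, 4, 3, 2, 1

Derivation:
Current: 5, moving UP
Serve above first (ascending): [6, 7, 8]
Then reverse, serve below (descending): [4, 3, 2, 1]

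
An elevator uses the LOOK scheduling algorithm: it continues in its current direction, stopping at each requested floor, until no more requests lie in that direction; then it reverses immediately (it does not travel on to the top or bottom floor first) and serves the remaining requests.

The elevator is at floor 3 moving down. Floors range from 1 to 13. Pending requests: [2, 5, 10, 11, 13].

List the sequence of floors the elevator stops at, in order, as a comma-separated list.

Current: 3, moving DOWN
Serve below first (descending): [2]
Then reverse, serve above (ascending): [5, 10, 11, 13]

Answer: 2, 5, 10, 11, 13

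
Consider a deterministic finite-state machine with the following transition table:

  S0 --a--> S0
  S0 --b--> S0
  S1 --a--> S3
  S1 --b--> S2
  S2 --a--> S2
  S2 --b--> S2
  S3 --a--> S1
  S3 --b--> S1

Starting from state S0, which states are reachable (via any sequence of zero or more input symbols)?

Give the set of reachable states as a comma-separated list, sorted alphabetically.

BFS from S0:
  visit S0: S0--a-->S0 (seen), S0--b-->S0 (seen)

Answer: S0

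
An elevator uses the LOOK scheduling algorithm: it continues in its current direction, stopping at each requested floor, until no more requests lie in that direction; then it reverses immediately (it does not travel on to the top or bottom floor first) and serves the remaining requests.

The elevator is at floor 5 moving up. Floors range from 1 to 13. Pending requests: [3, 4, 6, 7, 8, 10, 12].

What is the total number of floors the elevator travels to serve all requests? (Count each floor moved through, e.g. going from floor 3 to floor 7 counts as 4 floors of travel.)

Start at floor 5 moving up, LOOK stop order: [6, 7, 8, 10, 12, 4, 3]
  5 → 6: |6-5| = 1, total = 1
  6 → 7: |7-6| = 1, total = 2
  7 → 8: |8-7| = 1, total = 3
  8 → 10: |10-8| = 2, total = 5
  10 → 12: |12-10| = 2, total = 7
  12 → 4: |4-12| = 8, total = 15
  4 → 3: |3-4| = 1, total = 16

Answer: 16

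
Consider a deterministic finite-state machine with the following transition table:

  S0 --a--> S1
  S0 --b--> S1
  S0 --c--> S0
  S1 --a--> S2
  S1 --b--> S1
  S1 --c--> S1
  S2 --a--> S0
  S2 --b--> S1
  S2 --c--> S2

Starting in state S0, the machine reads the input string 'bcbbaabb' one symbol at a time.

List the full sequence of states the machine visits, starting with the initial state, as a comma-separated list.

Start: S0
  read 'b': S0 --b--> S1
  read 'c': S1 --c--> S1
  read 'b': S1 --b--> S1
  read 'b': S1 --b--> S1
  read 'a': S1 --a--> S2
  read 'a': S2 --a--> S0
  read 'b': S0 --b--> S1
  read 'b': S1 --b--> S1

Answer: S0, S1, S1, S1, S1, S2, S0, S1, S1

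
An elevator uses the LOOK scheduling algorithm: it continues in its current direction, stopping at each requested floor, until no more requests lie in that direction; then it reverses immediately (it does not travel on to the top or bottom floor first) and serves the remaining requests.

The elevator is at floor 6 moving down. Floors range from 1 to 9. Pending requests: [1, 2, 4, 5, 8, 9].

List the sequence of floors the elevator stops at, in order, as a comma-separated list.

Answer: 5, 4, 2, 1, 8, 9

Derivation:
Current: 6, moving DOWN
Serve below first (descending): [5, 4, 2, 1]
Then reverse, serve above (ascending): [8, 9]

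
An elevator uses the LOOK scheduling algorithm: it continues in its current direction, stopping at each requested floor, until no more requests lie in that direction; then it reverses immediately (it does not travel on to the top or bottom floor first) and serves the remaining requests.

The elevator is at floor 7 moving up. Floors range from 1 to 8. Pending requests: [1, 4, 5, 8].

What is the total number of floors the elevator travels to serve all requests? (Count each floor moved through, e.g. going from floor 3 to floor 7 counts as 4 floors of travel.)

Start at floor 7 moving up, LOOK stop order: [8, 5, 4, 1]
  7 → 8: |8-7| = 1, total = 1
  8 → 5: |5-8| = 3, total = 4
  5 → 4: |4-5| = 1, total = 5
  4 → 1: |1-4| = 3, total = 8

Answer: 8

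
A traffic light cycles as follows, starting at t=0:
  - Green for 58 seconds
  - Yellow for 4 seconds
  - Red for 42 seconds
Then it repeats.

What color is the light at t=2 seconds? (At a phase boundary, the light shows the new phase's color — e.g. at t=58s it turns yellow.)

Answer: green

Derivation:
Cycle length = 58 + 4 + 42 = 104s
t = 2, phase_t = 2 mod 104 = 2
2 < 58 (green end) → GREEN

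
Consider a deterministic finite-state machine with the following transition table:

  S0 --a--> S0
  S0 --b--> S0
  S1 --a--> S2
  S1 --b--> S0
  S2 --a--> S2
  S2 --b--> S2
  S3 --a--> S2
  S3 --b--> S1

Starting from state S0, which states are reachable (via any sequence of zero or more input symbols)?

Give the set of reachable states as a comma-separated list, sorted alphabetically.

Answer: S0

Derivation:
BFS from S0:
  visit S0: S0--a-->S0 (seen), S0--b-->S0 (seen)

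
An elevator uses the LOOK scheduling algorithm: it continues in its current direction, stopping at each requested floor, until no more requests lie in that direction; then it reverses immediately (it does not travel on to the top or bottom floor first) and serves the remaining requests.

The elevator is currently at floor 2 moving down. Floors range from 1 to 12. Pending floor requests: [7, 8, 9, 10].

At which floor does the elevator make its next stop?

Current floor: 2, direction: down
Requests above: [7, 8, 9, 10]
Requests below: []
Moving down but no requests below → reverse; nearest above is min([7, 8, 9, 10]) = 7

Answer: 7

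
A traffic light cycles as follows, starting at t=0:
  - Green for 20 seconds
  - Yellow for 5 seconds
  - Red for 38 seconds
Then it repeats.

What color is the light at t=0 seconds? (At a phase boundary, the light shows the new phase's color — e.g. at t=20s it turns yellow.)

Answer: green

Derivation:
Cycle length = 20 + 5 + 38 = 63s
t = 0, phase_t = 0 mod 63 = 0
0 < 20 (green end) → GREEN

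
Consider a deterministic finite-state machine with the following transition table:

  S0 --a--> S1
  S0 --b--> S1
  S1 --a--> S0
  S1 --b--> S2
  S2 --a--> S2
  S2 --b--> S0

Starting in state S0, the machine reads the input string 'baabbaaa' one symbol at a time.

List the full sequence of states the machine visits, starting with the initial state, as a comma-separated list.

Start: S0
  read 'b': S0 --b--> S1
  read 'a': S1 --a--> S0
  read 'a': S0 --a--> S1
  read 'b': S1 --b--> S2
  read 'b': S2 --b--> S0
  read 'a': S0 --a--> S1
  read 'a': S1 --a--> S0
  read 'a': S0 --a--> S1

Answer: S0, S1, S0, S1, S2, S0, S1, S0, S1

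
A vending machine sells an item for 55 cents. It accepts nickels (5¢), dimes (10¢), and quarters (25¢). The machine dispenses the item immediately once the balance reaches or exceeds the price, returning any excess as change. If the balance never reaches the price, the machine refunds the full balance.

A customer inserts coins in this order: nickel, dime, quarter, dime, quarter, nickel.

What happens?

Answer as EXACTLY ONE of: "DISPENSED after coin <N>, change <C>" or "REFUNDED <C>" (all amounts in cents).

Answer: DISPENSED after coin 5, change 20

Derivation:
Price: 55¢
Coin 1 (nickel, 5¢): balance = 5¢
Coin 2 (dime, 10¢): balance = 15¢
Coin 3 (quarter, 25¢): balance = 40¢
Coin 4 (dime, 10¢): balance = 50¢
Coin 5 (quarter, 25¢): balance = 75¢
  → balance >= price → DISPENSE, change = 75 - 55 = 20¢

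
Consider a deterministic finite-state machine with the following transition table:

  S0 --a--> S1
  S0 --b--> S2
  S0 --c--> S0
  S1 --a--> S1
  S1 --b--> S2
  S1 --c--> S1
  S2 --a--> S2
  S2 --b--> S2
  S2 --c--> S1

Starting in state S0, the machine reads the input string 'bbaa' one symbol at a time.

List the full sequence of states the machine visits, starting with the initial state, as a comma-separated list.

Start: S0
  read 'b': S0 --b--> S2
  read 'b': S2 --b--> S2
  read 'a': S2 --a--> S2
  read 'a': S2 --a--> S2

Answer: S0, S2, S2, S2, S2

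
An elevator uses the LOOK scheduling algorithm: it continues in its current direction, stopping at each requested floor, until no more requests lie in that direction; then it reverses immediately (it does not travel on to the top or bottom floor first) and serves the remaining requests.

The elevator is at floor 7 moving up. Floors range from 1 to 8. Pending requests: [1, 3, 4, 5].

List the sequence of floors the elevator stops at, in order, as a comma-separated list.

Current: 7, moving UP
Serve above first (ascending): []
Then reverse, serve below (descending): [5, 4, 3, 1]

Answer: 5, 4, 3, 1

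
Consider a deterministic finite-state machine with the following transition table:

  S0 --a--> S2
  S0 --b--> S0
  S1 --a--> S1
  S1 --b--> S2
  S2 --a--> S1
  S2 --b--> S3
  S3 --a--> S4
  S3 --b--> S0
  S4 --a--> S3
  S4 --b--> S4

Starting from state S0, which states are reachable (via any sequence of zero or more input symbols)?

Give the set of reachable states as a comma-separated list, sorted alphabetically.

Answer: S0, S1, S2, S3, S4

Derivation:
BFS from S0:
  visit S0: S0--a-->S2 (new), S0--b-->S0 (seen)
  visit S2: S2--a-->S1 (new), S2--b-->S3 (new)
  visit S1: S1--a-->S1 (seen), S1--b-->S2 (seen)
  visit S3: S3--a-->S4 (new), S3--b-->S0 (seen)
  visit S4: S4--a-->S3 (seen), S4--b-->S4 (seen)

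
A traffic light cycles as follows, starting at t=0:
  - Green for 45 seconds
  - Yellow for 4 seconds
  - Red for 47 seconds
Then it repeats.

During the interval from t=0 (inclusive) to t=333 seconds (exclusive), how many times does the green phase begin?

Answer: 4

Derivation:
Cycle = 45+4+47 = 96s
green phase starts at t = k*96 + 0 for k=0,1,2,...
Need k*96+0 < 333 → k < 3.469
k ∈ {0, ..., 3} → 4 starts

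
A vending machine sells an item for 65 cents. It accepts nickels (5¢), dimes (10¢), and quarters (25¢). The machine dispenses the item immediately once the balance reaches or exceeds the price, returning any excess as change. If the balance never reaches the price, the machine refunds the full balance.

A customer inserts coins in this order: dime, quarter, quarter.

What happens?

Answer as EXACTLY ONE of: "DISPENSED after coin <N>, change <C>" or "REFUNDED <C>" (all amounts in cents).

Answer: REFUNDED 60

Derivation:
Price: 65¢
Coin 1 (dime, 10¢): balance = 10¢
Coin 2 (quarter, 25¢): balance = 35¢
Coin 3 (quarter, 25¢): balance = 60¢
All coins inserted, balance 60¢ < price 65¢ → REFUND 60¢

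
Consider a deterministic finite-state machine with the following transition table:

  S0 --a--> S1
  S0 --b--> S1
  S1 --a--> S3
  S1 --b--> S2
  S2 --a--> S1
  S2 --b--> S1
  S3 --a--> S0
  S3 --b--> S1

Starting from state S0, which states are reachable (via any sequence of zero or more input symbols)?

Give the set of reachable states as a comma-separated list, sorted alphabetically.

Answer: S0, S1, S2, S3

Derivation:
BFS from S0:
  visit S0: S0--a-->S1 (new), S0--b-->S1 (seen)
  visit S1: S1--a-->S3 (new), S1--b-->S2 (new)
  visit S3: S3--a-->S0 (seen), S3--b-->S1 (seen)
  visit S2: S2--a-->S1 (seen), S2--b-->S1 (seen)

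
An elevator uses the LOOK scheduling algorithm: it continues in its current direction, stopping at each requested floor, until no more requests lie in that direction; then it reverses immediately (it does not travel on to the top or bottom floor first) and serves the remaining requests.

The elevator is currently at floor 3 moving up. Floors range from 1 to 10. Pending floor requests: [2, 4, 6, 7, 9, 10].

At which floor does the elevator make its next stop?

Answer: 4

Derivation:
Current floor: 3, direction: up
Requests above: [4, 6, 7, 9, 10]
Requests below: [2]
Moving up and requests lie above → nearest above is min([4, 6, 7, 9, 10]) = 4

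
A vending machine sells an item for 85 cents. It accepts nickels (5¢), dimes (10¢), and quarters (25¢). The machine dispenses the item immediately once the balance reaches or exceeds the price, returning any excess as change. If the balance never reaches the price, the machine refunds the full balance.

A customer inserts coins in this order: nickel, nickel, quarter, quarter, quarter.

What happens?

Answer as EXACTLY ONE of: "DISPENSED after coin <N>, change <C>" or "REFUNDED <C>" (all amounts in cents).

Price: 85¢
Coin 1 (nickel, 5¢): balance = 5¢
Coin 2 (nickel, 5¢): balance = 10¢
Coin 3 (quarter, 25¢): balance = 35¢
Coin 4 (quarter, 25¢): balance = 60¢
Coin 5 (quarter, 25¢): balance = 85¢
  → balance >= price → DISPENSE, change = 85 - 85 = 0¢

Answer: DISPENSED after coin 5, change 0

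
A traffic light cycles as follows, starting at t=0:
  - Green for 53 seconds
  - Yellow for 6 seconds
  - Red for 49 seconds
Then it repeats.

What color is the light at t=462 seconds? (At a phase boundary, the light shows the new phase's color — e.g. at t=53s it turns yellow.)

Cycle length = 53 + 6 + 49 = 108s
t = 462, phase_t = 462 mod 108 = 30
30 < 53 (green end) → GREEN

Answer: green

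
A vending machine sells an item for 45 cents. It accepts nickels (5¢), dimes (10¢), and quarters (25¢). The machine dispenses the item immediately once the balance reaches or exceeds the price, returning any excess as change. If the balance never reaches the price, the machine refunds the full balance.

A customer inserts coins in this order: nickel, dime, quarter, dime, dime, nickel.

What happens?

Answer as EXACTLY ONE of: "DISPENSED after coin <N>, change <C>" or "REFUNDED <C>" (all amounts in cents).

Price: 45¢
Coin 1 (nickel, 5¢): balance = 5¢
Coin 2 (dime, 10¢): balance = 15¢
Coin 3 (quarter, 25¢): balance = 40¢
Coin 4 (dime, 10¢): balance = 50¢
  → balance >= price → DISPENSE, change = 50 - 45 = 5¢

Answer: DISPENSED after coin 4, change 5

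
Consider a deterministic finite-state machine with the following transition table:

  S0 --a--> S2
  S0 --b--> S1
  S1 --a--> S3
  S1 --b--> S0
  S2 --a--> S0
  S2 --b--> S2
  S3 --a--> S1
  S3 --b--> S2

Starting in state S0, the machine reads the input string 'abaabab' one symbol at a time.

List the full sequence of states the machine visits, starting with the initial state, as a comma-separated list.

Answer: S0, S2, S2, S0, S2, S2, S0, S1

Derivation:
Start: S0
  read 'a': S0 --a--> S2
  read 'b': S2 --b--> S2
  read 'a': S2 --a--> S0
  read 'a': S0 --a--> S2
  read 'b': S2 --b--> S2
  read 'a': S2 --a--> S0
  read 'b': S0 --b--> S1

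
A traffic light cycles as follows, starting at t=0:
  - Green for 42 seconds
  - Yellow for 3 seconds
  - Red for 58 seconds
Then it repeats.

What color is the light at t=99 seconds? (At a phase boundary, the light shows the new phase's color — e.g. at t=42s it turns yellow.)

Answer: red

Derivation:
Cycle length = 42 + 3 + 58 = 103s
t = 99, phase_t = 99 mod 103 = 99
99 >= 45 → RED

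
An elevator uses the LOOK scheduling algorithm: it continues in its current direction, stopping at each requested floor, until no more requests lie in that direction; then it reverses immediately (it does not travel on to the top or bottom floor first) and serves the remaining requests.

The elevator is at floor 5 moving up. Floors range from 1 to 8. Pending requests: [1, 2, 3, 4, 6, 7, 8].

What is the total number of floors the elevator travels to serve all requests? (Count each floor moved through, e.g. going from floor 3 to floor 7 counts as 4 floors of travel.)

Start at floor 5 moving up, LOOK stop order: [6, 7, 8, 4, 3, 2, 1]
  5 → 6: |6-5| = 1, total = 1
  6 → 7: |7-6| = 1, total = 2
  7 → 8: |8-7| = 1, total = 3
  8 → 4: |4-8| = 4, total = 7
  4 → 3: |3-4| = 1, total = 8
  3 → 2: |2-3| = 1, total = 9
  2 → 1: |1-2| = 1, total = 10

Answer: 10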